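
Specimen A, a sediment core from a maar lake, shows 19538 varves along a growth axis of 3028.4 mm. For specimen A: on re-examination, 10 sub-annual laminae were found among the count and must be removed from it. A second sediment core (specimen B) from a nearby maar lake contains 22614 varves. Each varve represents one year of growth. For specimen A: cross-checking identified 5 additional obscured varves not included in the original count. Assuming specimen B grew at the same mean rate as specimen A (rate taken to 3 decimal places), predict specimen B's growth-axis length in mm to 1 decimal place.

3505.2 mm

Specimen A: correcting the raw count gives 19538 − 10 + 5 = 19533 true varves.
A: Mean rate = 3028.4 mm / 19533 years ≈ 0.155 mm per year.
B's length ≈ 0.155 × 22614 = 3505.2 mm.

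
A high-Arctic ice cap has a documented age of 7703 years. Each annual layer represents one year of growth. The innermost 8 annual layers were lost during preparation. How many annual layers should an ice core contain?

7695 annual layers

Expected annual layers over 7703 years: 7703.
Less the 8 uncaptured annual layers: 7703 − 8 = 7695.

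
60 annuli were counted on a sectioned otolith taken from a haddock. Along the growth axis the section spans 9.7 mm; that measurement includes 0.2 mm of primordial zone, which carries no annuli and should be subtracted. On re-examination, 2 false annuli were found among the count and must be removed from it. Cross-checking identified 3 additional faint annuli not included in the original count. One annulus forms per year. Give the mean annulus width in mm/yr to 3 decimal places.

0.156 mm/yr

After corrections the count is 60 − 2 + 3 = 61 annuli.
The growth record spans 9.7 − 0.2 = 9.5 mm.
Extension rate ≈ 9.5 / 61 = 0.156 mm/yr.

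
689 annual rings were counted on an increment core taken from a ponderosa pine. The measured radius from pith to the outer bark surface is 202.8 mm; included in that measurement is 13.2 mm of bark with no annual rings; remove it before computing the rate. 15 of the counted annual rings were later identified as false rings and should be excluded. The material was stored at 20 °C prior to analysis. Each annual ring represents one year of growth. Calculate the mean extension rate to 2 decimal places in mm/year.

Adjusted count: 689 − 15 = 674 annual rings.
Net length = 202.8 − 13.2 = 189.6 mm.
Extension rate ≈ 189.6 / 674 = 0.28 mm/year.

0.28 mm/year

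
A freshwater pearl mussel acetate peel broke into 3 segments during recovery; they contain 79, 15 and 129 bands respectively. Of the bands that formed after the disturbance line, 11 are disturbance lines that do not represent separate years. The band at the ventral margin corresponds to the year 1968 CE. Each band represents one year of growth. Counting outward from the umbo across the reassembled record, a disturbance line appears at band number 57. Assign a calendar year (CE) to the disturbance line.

Total bands = 79 + 15 + 129 = 223.
Between band 57 and the ventral margin there are 223 − 57 = 166 bands.
Removing the 11 false bands leaves 166 − 11 = 155 true bands beyond the disturbance line.
Counting back 155 years from 1968 CE places the disturbance line in 1968 − 155 = 1813 CE.

1813 CE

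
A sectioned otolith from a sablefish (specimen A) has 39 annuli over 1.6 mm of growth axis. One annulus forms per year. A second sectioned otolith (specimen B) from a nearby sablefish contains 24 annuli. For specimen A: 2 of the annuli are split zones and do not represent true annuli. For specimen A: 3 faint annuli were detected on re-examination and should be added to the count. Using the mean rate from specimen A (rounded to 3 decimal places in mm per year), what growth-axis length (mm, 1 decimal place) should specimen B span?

1.0 mm

Specimen A: true annulus count = 39 − 2 + 3 = 40.
A: Mean rate = 1.6 mm / 40 years ≈ 0.040 mm per year.
For B, 0.040 mm/year × 24 years = 1.0 mm.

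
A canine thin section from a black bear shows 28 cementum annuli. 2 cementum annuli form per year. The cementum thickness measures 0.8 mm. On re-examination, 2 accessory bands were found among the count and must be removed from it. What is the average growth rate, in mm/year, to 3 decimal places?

0.062 mm/year

True cementum annulus count = 28 − 2 = 26.
With 2 cementum annuli per year, 26 / 2 = 13 years.
Extension rate ≈ 0.8 / 13 = 0.062 mm/year.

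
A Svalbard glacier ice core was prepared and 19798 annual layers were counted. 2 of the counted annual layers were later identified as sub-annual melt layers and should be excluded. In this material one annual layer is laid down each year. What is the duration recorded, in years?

19796 years

Correcting the raw count gives 19798 − 2 = 19796 true annual layers.
With a one-to-one annual layer periodicity this is 19796 years.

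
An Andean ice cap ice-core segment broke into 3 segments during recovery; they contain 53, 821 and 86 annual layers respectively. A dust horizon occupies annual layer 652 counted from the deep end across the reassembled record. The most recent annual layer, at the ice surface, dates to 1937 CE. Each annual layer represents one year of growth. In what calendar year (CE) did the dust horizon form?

1629 CE

Total annual layers = 53 + 821 + 86 = 960.
Between annual layer 652 and the ice surface there are 960 − 652 = 308 annual layers.
The annual layer at the ice surface is 1937 CE, so the dust horizon dates to 1937 − 308 = 1629 CE.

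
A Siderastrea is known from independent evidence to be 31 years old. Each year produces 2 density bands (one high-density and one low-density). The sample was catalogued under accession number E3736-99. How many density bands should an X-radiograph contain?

62 density bands

With 2 density bands per year, 31 years would produce 31 × 2 = 62 density bands.
So 62 density bands should be present.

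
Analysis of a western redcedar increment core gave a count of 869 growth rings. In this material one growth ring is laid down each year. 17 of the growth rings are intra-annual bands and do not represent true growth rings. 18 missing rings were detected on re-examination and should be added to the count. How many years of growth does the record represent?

Correcting the raw count gives 869 − 17 + 18 = 870 true growth rings.
With a one-to-one growth ring periodicity this is 870 years.

870 yr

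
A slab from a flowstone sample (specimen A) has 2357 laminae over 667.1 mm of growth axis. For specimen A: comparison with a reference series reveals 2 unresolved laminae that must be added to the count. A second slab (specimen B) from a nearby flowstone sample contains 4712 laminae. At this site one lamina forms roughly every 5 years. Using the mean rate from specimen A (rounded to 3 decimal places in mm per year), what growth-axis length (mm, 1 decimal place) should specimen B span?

1342.9 mm

Specimen A: adjusted count: 2357 + 2 = 2359 laminae.
Specimen A: 2359 laminae at 5 years each span 2359 × 5 = 11795 years.
A: 667.1 mm over 11795 years gives 667.1 / 11795 ≈ 0.057 mm per year.
Specimen B: 4712 laminae at 5 years each span 4712 × 5 = 23560 years. For B, 0.057 mm/year × 23560 years = 1342.9 mm.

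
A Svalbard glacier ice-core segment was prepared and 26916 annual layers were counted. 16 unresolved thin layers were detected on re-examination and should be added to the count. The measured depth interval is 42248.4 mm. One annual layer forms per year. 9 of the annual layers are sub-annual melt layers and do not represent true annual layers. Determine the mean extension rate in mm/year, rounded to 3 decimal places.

Correcting the raw count gives 26916 − 9 + 16 = 26923 true annual layers.
Mean rate = 42248.4 mm / 26923 years ≈ 1.569 mm/year.

1.569 mm/year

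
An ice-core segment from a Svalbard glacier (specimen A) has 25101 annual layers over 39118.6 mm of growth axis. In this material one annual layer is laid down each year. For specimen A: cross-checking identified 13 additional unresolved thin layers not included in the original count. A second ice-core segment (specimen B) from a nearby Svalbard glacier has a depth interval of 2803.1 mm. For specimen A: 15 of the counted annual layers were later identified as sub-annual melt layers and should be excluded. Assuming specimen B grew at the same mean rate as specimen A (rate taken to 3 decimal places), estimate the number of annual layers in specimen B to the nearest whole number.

Specimen A: adjusted count: 25101 − 15 + 13 = 25099 annual layers.
A: 39118.6 mm over 25099 years gives 39118.6 / 25099 ≈ 1.559 mm/yr.
Specimen B: 2803.1 mm / 1.559 mm per year = 1798.01 years ≈ 1798 annual layers.

1798 annual layers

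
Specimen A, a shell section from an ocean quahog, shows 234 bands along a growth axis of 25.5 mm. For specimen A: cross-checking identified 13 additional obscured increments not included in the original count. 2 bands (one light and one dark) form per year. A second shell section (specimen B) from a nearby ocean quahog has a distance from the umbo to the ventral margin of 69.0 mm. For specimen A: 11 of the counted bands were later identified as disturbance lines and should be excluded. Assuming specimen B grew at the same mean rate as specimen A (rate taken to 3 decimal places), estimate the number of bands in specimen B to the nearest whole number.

639 bands

Specimen A: adjusted count: 234 − 11 + 13 = 236 bands.
Specimen A: with 2 bands per year, 236 / 2 = 118 years.
A: 25.5 mm over 118 years gives 25.5 / 118 ≈ 0.216 mm per year.
For B, 69.0 / 0.216 = 319.44 years; at 2 bands per year that is 319.44 × 2 ≈ 639 bands.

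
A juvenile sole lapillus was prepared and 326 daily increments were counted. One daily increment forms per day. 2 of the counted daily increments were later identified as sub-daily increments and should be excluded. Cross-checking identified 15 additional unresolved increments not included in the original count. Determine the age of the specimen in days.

339 d

Correcting the raw count gives 326 − 2 + 15 = 339 true daily increments.
At one daily increment per day, that is 339 days.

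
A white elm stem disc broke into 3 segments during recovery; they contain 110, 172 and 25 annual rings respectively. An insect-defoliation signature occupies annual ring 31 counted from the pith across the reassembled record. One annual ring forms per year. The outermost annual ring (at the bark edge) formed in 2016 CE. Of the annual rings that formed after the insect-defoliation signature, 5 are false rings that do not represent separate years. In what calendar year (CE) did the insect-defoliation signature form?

1745 CE

Total annual rings = 110 + 172 + 25 = 307.
Between annual ring 31 and the bark edge there are 307 − 31 = 276 annual rings.
Excluding 5 false annual rings: 276 − 5 = 271.
The annual ring at the bark edge is 2016 CE, so the insect-defoliation signature dates to 2016 − 271 = 1745 CE.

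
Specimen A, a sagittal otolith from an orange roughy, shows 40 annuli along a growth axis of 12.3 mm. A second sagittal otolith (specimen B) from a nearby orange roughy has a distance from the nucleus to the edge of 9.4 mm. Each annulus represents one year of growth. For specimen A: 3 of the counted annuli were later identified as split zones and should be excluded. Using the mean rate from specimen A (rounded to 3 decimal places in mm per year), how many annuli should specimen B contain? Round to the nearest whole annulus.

Specimen A: true annulus count = 40 − 3 = 37.
A: Mean rate = 12.3 mm / 37 years ≈ 0.332 mm/year.
For B, 9.4 / 0.332 = 28.31 years ≈ 28 annuli.

28 annuli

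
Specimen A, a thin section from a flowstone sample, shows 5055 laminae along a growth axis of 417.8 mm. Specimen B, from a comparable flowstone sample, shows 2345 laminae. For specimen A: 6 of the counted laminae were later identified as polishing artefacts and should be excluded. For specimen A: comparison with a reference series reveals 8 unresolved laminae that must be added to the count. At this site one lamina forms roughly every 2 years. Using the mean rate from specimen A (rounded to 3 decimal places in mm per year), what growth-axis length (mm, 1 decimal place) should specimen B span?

Specimen A: adjusted count: 5055 − 6 + 8 = 5057 laminae.
Specimen A: 5057 laminae at 2 years each span 5057 × 2 = 10114 years.
A: Mean rate = 417.8 mm / 10114 years ≈ 0.041 mm/year.
Specimen B: multiplying by 2 years per lamina: 2345 × 2 = 4690 years. For B, 0.041 mm/year × 4690 years = 192.3 mm.

192.3 mm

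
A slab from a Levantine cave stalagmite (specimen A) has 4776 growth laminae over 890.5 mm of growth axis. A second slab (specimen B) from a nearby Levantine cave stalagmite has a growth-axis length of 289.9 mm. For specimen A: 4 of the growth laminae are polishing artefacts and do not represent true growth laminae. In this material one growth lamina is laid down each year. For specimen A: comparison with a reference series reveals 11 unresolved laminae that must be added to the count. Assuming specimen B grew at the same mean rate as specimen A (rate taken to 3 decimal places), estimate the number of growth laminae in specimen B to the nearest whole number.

1559 growth laminae

Specimen A: correcting the raw count gives 4776 − 4 + 11 = 4783 true growth laminae.
A: Extension rate ≈ 890.5 / 4783 = 0.186 mm/year.
For B, 289.9 / 0.186 = 1558.60 years ≈ 1559 growth laminae.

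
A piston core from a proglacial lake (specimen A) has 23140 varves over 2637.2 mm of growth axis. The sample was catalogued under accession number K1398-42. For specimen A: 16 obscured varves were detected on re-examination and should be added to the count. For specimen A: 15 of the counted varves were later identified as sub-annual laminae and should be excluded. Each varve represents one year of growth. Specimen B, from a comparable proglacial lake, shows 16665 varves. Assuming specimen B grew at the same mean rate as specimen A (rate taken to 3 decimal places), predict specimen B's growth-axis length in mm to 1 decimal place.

Specimen A: after corrections the count is 23140 − 15 + 16 = 23141 varves.
A: 2637.2 mm over 23141 years gives 2637.2 / 23141 ≈ 0.114 mm/year.
B's length ≈ 0.114 × 16665 = 1899.8 mm.

1899.8 mm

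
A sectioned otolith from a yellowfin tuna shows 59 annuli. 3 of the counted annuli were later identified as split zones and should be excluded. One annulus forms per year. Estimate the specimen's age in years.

True annulus count = 59 − 3 = 56.
With a one-to-one annulus periodicity this is 56 years.

56 years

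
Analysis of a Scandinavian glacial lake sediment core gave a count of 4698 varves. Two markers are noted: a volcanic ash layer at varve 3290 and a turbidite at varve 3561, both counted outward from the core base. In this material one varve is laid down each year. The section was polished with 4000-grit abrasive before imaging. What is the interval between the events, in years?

3561 − 3290 = 271 varves lie between the two events.
That is 271 years at one varve per year.

271 years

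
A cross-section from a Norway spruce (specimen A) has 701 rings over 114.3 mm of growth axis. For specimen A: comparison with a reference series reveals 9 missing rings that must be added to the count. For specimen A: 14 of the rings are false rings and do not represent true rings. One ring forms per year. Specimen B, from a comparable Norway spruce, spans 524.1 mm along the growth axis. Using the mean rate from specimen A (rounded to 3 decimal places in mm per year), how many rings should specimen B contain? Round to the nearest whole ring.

3196 rings

Specimen A: after corrections the count is 701 − 14 + 9 = 696 rings.
A: Extension rate ≈ 114.3 / 696 = 0.164 mm/year.
B spans 524.1 / 0.164 = 3195.73 years ≈ 3196 rings.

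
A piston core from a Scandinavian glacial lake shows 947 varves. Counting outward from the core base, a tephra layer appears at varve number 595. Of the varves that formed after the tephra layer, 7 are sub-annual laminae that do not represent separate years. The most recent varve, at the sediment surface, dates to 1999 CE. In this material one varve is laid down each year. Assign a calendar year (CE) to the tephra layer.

The tephra layer sits at varve 595 from the core base, so 947 − 595 = 352 varves formed after it.
Excluding 7 false varves: 352 − 7 = 345.
Counting back 345 years from 1999 CE places the tephra layer in 1999 − 345 = 1654 CE.

1654 CE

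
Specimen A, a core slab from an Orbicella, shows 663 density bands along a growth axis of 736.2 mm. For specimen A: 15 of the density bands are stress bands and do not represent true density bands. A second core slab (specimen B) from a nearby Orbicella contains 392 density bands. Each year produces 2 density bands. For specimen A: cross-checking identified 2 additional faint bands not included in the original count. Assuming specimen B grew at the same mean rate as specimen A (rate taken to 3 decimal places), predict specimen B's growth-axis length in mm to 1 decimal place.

443.9 mm

Specimen A: after corrections the count is 663 − 15 + 2 = 650 density bands.
Specimen A: 650 density bands at 2 per year is 650 / 2 = 325 years.
A: Mean rate = 736.2 mm / 325 years ≈ 2.265 mm/yr.
Specimen B: with 2 density bands per year, 392 / 2 = 196 years. B's length ≈ 2.265 × 196 = 443.9 mm.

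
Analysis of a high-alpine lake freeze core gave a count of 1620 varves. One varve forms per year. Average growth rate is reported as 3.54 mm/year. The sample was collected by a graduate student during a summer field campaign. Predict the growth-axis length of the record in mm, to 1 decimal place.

5734.8 mm

The record spans 1620 years at 3.54 mm per year.
Length ≈ 3.54 × 1620 = 5734.8 mm.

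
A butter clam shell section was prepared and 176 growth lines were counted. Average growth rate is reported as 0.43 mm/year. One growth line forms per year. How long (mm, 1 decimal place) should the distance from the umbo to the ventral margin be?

176 years of growth are recorded.
176 years at 0.43 mm/year gives 0.43 × 176 = 75.7 mm.

75.7 mm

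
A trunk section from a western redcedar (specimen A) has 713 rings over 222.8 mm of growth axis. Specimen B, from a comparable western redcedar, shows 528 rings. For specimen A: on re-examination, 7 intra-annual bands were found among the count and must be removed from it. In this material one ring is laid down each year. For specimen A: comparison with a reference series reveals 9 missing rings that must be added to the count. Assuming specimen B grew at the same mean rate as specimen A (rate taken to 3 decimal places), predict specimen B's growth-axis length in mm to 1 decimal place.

164.7 mm

Specimen A: correcting the raw count gives 713 − 7 + 9 = 715 true rings.
A: Mean rate = 222.8 mm / 715 years ≈ 0.312 mm per year.
B's length ≈ 0.312 × 528 = 164.7 mm.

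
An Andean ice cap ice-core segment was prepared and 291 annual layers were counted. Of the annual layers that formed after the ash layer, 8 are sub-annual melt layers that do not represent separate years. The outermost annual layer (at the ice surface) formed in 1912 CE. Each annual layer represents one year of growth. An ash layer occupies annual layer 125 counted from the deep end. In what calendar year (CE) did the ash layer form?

1754 CE

The ash layer sits at annual layer 125 from the deep end, so 291 − 125 = 166 annual layers formed after it.
Removing the 8 false annual layers leaves 166 − 8 = 158 true annual layers beyond the ash layer.
1912 − 158 = 1754 CE.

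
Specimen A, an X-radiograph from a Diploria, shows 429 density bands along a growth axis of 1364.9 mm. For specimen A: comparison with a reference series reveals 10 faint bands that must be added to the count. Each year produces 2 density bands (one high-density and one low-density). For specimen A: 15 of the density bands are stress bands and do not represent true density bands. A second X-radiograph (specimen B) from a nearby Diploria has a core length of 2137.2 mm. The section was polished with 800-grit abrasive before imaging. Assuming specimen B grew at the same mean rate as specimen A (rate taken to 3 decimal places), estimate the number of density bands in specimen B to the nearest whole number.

Specimen A: adjusted count: 429 − 15 + 10 = 424 density bands.
Specimen A: 424 density bands at 2 per year is 424 / 2 = 212 years.
A: Mean rate = 1364.9 mm / 212 years ≈ 6.438 mm per year.
Specimen B: 2137.2 mm / 6.438 mm per year = 331.97 years; at 2 density bands per year that is 331.97 × 2 ≈ 664 density bands.

664 density bands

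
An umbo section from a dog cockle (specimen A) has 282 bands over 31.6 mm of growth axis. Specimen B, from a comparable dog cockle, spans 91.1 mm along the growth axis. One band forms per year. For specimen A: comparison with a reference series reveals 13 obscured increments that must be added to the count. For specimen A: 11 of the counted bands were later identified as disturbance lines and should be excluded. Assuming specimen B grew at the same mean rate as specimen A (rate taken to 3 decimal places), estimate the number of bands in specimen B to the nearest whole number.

Specimen A: after corrections the count is 282 − 11 + 13 = 284 bands.
A: Mean rate = 31.6 mm / 284 years ≈ 0.111 mm/year.
B spans 91.1 / 0.111 = 820.72 years ≈ 821 bands.

821 bands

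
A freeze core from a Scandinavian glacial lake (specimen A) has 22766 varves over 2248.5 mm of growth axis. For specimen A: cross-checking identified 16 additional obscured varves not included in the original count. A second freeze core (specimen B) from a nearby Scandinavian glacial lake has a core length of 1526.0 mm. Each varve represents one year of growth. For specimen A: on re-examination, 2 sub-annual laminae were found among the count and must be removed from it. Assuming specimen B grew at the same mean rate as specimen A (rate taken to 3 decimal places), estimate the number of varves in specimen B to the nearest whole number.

Specimen A: after corrections the count is 22766 − 2 + 16 = 22780 varves.
A: 2248.5 mm over 22780 years gives 2248.5 / 22780 ≈ 0.099 mm/year.
Specimen B: 1526.0 mm / 0.099 mm per year = 15414.14 years ≈ 15414 varves.

15414 varves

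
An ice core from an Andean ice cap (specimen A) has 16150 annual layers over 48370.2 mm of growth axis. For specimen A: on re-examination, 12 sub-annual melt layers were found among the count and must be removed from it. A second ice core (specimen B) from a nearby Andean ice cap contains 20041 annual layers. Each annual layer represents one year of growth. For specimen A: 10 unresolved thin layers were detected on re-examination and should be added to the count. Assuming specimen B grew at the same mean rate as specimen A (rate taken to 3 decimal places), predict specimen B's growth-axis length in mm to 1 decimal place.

60022.8 mm

Specimen A: after corrections the count is 16150 − 12 + 10 = 16148 annual layers.
A: Mean rate = 48370.2 mm / 16148 years ≈ 2.995 mm/year.
Length of B = 2.995 × 20041 = 60022.8 mm.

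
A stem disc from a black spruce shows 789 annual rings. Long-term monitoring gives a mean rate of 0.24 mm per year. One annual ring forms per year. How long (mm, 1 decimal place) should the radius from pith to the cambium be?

The record spans 789 years at 0.24 mm per year.
Length ≈ 0.24 × 789 = 189.4 mm.

189.4 mm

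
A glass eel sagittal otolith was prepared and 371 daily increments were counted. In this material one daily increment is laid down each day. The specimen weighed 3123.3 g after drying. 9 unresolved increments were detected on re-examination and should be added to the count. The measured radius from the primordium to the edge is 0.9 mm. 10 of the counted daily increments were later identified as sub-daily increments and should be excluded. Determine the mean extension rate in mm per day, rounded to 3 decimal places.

0.002 mm per day

True daily increment count = 371 − 10 + 9 = 370.
Mean rate = 0.9 mm / 370 days ≈ 0.002 mm per day.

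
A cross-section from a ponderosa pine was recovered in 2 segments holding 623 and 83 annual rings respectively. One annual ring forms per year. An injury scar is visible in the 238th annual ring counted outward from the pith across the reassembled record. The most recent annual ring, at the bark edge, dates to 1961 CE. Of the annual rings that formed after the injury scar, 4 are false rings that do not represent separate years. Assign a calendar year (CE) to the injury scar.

1497 CE

Total annual rings = 623 + 83 = 706.
The injury scar sits at annual ring 238 from the pith, so 706 − 238 = 468 annual rings formed after it.
Removing the 4 false annual rings leaves 468 − 4 = 464 true annual rings beyond the injury scar.
1961 − 464 = 1497 CE.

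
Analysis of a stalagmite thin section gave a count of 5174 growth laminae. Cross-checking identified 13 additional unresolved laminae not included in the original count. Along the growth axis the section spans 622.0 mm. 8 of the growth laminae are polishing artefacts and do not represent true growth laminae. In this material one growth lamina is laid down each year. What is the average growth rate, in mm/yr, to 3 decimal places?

True growth lamina count = 5174 − 8 + 13 = 5179.
Mean rate = 622.0 mm / 5179 years ≈ 0.120 mm/yr.

0.120 mm/yr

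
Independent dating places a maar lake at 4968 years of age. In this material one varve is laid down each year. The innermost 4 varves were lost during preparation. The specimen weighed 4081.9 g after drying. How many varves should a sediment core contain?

Expected varves over 4968 years: 4968.
Less the 4 uncaptured varves: 4968 − 4 = 4964.

4964 varves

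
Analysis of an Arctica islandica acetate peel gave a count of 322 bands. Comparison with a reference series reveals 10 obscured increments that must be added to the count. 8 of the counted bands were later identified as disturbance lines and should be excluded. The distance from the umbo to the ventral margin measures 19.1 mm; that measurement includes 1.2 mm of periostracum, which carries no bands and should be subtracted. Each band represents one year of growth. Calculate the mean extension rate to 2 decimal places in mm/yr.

0.06 mm/yr

After corrections the count is 322 − 8 + 10 = 324 bands.
Removing the 1.2 mm offcut leaves 19.1 − 1.2 = 17.9 mm.
17.9 mm over 324 years gives 17.9 / 324 ≈ 0.06 mm/yr.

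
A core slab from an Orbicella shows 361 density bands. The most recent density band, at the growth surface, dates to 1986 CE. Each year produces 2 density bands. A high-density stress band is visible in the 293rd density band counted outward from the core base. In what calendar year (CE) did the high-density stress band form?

1952 CE

Between density band 293 and the growth surface there are 361 − 293 = 68 density bands.
With 2 density bands per year, 68 / 2 = 34 years.
Counting back 34 years from 1986 CE places the high-density stress band in 1986 − 34 = 1952 CE.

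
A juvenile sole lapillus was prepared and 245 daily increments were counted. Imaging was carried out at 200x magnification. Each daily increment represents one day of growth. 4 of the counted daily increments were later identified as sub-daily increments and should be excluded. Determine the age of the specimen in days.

True daily increment count = 245 − 4 = 241.
With a one-to-one daily increment periodicity this is 241 days.

241 days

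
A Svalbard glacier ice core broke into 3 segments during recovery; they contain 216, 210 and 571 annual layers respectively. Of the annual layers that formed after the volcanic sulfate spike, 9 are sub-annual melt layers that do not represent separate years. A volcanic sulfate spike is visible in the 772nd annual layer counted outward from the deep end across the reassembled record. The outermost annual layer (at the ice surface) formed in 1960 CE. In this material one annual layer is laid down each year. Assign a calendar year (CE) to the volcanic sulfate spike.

Total annual layers = 216 + 210 + 571 = 997.
Between annual layer 772 and the ice surface there are 997 − 772 = 225 annual layers.
Removing the 9 false annual layers leaves 225 − 9 = 216 true annual layers beyond the volcanic sulfate spike.
Counting back 216 years from 1960 CE places the volcanic sulfate spike in 1960 − 216 = 1744 CE.

1744 CE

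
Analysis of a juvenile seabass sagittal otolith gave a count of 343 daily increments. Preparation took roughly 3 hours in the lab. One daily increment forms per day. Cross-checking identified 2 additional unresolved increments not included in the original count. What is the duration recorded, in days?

Adjusted count: 343 + 2 = 345 daily increments.
One daily increment per day makes the duration 345 days.

345 days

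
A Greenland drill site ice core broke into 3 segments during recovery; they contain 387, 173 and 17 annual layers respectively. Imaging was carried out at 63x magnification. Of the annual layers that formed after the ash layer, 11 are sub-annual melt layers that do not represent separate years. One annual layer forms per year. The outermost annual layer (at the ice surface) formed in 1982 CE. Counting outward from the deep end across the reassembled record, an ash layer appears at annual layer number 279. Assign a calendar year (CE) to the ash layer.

Total annual layers = 387 + 173 + 17 = 577.
577 − 279 = 298 annual layers lie beyond the ash layer toward the ice surface.
298 − 11 false = 287 true annual layers after the ash layer.
1982 − 287 = 1695 CE.

1695 CE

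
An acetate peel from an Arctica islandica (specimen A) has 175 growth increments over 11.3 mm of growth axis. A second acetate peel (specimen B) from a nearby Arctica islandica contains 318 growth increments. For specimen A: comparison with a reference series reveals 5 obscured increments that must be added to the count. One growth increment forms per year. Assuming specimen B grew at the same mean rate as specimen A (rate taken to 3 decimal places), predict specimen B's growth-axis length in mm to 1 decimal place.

Specimen A: after corrections the count is 175 + 5 = 180 growth increments.
A: Mean rate = 11.3 mm / 180 years ≈ 0.063 mm/year.
For B, 0.063 mm/year × 318 years = 20.0 mm.

20.0 mm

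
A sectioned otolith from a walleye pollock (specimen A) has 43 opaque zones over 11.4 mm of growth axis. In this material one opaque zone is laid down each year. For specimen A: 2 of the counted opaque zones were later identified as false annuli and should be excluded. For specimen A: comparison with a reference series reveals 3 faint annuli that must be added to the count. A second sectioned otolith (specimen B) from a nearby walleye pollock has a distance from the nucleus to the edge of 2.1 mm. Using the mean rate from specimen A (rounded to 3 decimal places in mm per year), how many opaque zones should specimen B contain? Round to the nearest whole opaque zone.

8 opaque zones

Specimen A: after corrections the count is 43 − 2 + 3 = 44 opaque zones.
A: Extension rate ≈ 11.4 / 44 = 0.259 mm per year.
For B, 2.1 / 0.259 = 8.11 years ≈ 8 opaque zones.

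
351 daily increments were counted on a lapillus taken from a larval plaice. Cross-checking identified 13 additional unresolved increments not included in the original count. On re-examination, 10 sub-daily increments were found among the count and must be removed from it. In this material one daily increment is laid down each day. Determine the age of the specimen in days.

354 days

After corrections the count is 351 − 10 + 13 = 354 daily increments.
With a one-to-one daily increment periodicity this is 354 days.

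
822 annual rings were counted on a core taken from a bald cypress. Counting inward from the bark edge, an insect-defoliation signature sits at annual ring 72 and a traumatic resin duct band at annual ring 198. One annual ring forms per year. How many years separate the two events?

126 years

Separation: 198 − 72 = 126 annual rings.
One annual ring per year makes the interval 126 years.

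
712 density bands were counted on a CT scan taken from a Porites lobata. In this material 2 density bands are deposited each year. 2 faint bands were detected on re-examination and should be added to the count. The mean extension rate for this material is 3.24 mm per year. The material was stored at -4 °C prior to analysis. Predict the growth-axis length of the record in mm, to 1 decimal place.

Correcting the raw count gives 712 + 2 = 714 true density bands.
Dividing by 2 density bands per year: 714 / 2 = 357 years.
Predicted length = 3.24 mm/year × 357 years = 1156.7 mm.

1156.7 mm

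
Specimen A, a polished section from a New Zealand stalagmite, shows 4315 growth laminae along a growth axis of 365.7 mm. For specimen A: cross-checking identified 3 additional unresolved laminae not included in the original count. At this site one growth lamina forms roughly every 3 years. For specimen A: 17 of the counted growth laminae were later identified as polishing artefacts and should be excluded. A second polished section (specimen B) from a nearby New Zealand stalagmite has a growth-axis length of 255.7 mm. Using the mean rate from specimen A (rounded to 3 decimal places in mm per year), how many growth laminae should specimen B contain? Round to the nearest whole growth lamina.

3044 growth laminae

Specimen A: adjusted count: 4315 − 17 + 3 = 4301 growth laminae.
Specimen A: 4301 growth laminae at 3 years each span 4301 × 3 = 12903 years.
A: Extension rate ≈ 365.7 / 12903 = 0.028 mm/year.
For B, 255.7 / 0.028 = 9132.14 years; at 3 years per growth lamina that is 9132.14 / 3 ≈ 3044 growth laminae.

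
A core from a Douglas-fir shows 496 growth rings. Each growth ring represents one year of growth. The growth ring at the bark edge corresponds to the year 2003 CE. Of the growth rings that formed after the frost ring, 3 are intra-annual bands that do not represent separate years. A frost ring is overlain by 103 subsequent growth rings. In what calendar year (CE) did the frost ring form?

1903 CE

There are 103 growth rings younger than the frost ring.
Removing the 3 false growth rings leaves 103 − 3 = 100 true growth rings beyond the frost ring.
2003 − 100 = 1903 CE.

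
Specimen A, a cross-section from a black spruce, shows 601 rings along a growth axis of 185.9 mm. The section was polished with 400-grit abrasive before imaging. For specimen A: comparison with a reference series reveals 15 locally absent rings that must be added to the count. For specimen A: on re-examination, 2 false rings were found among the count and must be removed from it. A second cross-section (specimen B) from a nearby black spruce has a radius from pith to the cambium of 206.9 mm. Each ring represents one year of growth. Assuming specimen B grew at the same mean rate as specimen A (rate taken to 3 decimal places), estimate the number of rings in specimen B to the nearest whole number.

683 rings

Specimen A: after corrections the count is 601 − 2 + 15 = 614 rings.
A: Extension rate ≈ 185.9 / 614 = 0.303 mm/year.
B spans 206.9 / 0.303 = 682.84 years ≈ 683 rings.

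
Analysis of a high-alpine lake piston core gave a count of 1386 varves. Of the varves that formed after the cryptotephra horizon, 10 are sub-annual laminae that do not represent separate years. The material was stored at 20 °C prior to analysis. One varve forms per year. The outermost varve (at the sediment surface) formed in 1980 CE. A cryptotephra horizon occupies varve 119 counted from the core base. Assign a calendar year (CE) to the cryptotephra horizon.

Between varve 119 and the sediment surface there are 1386 − 119 = 1267 varves.
1267 − 10 false = 1257 true varves after the cryptotephra horizon.
Counting back 1257 years from 1980 CE places the cryptotephra horizon in 1980 − 1257 = 723 CE.

723 CE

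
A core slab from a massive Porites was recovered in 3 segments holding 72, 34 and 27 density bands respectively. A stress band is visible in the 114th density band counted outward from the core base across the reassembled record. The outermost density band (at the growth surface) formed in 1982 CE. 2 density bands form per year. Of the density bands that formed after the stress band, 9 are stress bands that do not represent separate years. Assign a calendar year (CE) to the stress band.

Total density bands = 72 + 34 + 27 = 133.
133 − 114 = 19 density bands lie beyond the stress band toward the growth surface.
Excluding 9 false density bands: 19 − 9 = 10.
10 density bands at 2 per year is 10 / 2 = 5 years.
1982 − 5 = 1977 CE.

1977 CE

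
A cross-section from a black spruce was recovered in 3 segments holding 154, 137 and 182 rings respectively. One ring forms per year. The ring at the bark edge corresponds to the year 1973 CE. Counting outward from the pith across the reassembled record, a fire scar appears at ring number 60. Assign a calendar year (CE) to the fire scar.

Total rings = 154 + 137 + 182 = 473.
473 − 60 = 413 rings lie beyond the fire scar toward the bark edge.
Counting back 413 years from 1973 CE places the fire scar in 1973 − 413 = 1560 CE.

1560 CE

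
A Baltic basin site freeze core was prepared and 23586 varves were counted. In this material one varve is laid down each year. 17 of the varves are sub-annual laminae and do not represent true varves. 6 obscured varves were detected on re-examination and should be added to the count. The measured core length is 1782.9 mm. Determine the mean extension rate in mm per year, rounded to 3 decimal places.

0.076 mm per year

Adjusted count: 23586 − 17 + 6 = 23575 varves.
Extension rate ≈ 1782.9 / 23575 = 0.076 mm per year.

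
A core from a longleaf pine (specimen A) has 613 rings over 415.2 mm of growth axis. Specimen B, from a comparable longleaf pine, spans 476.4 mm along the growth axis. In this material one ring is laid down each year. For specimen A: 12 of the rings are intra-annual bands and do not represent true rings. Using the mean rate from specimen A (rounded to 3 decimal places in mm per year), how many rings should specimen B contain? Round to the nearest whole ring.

689 rings

Specimen A: adjusted count: 613 − 12 = 601 rings.
A: Extension rate ≈ 415.2 / 601 = 0.691 mm/yr.
For B, 476.4 / 0.691 = 689.44 years ≈ 689 rings.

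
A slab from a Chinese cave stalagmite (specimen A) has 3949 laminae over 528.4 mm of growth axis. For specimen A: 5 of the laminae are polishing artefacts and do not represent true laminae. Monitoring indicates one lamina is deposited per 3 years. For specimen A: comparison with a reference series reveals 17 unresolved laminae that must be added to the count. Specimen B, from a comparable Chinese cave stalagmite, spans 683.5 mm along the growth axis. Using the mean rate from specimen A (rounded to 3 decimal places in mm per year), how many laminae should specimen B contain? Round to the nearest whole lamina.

5178 laminae

Specimen A: correcting the raw count gives 3949 − 5 + 17 = 3961 true laminae.
Specimen A: multiplying by 3 years per lamina: 3961 × 3 = 11883 years.
A: Mean rate = 528.4 mm / 11883 years ≈ 0.044 mm/year.
B spans 683.5 / 0.044 = 15534.09 years; at 3 years per lamina that is 15534.09 / 3 ≈ 5178 laminae.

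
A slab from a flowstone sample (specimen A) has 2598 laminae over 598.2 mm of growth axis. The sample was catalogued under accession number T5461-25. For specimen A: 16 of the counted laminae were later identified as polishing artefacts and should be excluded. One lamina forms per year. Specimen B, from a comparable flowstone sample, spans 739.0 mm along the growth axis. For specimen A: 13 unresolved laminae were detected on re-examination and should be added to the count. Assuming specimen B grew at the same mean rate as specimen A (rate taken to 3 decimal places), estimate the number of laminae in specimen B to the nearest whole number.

3199 laminae

Specimen A: adjusted count: 2598 − 16 + 13 = 2595 laminae.
A: 598.2 mm over 2595 years gives 598.2 / 2595 ≈ 0.231 mm/year.
For B, 739.0 / 0.231 = 3199.13 years ≈ 3199 laminae.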